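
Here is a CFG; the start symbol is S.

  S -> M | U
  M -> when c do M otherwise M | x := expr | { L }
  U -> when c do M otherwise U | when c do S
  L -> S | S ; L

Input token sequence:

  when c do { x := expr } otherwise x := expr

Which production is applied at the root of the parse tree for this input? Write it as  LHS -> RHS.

[S [M when c do [M { [L [S [M x := expr]]] }] otherwise [M x := expr]]]

S -> M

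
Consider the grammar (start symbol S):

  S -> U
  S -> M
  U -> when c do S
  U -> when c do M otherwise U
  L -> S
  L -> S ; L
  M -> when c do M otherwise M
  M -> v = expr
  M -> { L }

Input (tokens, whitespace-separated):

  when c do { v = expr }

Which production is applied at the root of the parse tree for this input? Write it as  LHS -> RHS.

[S [U when c do [S [M { [L [S [M v = expr]]] }]]]]

S -> U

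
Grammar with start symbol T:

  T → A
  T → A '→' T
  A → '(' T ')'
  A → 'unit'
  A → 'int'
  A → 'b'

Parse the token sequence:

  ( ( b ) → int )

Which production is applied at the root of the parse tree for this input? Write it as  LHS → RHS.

T → A

[T [A ( [T [A ( [T [A b]] )] → [T [A int]]] )]]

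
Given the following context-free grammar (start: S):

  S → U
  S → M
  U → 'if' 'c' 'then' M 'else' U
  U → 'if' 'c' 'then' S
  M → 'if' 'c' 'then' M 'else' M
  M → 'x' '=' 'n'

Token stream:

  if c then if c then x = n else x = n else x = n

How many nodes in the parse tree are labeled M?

5

[S [M if c then [M if c then [M x = n] else [M x = n]] else [M x = n]]]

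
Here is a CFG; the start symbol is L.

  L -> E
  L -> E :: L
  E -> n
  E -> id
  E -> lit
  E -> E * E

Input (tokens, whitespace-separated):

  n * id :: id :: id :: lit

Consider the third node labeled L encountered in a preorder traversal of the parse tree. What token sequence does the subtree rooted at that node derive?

id :: lit

[L [E [E n] * [E id]] :: [L [E id] :: [L [E id] :: [L [E lit]]]]]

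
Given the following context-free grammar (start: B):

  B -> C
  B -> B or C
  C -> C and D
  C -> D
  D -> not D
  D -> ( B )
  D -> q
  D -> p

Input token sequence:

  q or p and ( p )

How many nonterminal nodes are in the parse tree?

11

[B [B [C [D q]]] or [C [C [D p]] and [D ( [B [C [D p]]] )]]]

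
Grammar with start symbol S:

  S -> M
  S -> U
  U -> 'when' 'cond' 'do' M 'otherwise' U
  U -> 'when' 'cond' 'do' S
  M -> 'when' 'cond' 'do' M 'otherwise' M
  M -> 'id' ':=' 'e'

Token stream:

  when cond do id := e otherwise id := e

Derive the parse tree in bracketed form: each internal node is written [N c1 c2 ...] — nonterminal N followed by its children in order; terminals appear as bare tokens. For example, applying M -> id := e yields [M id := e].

S
M
when cond do M otherwise M
when cond do id := e otherwise M
when cond do id := e otherwise id := e

[S [M when cond do [M id := e] otherwise [M id := e]]]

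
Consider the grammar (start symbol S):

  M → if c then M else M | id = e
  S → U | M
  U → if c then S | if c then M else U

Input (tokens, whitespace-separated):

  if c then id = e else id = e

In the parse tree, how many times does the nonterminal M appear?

3

[S [M if c then [M id = e] else [M id = e]]]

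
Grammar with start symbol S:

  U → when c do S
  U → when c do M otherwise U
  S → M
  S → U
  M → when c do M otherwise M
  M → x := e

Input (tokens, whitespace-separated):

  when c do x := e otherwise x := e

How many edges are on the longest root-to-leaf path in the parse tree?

[S [M when c do [M x := e] otherwise [M x := e]]]

3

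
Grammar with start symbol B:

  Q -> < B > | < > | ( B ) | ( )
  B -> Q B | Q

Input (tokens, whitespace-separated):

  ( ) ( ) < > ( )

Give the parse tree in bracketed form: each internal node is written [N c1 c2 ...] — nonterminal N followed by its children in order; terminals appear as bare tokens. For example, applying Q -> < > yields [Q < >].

[B [Q ( )] [B [Q ( )] [B [Q < >] [B [Q ( )]]]]]

B
Q B
( ) B
( ) Q B
( ) ( ) B
( ) ( ) Q B
( ) ( ) < > B
( ) ( ) < > Q
( ) ( ) < > ( )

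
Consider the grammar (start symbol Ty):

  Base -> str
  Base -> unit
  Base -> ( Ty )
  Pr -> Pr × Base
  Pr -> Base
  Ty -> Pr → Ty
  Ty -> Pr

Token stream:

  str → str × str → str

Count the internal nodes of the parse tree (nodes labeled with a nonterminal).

11

[Ty [Pr [Base str]] → [Ty [Pr [Pr [Base str]] × [Base str]] → [Ty [Pr [Base str]]]]]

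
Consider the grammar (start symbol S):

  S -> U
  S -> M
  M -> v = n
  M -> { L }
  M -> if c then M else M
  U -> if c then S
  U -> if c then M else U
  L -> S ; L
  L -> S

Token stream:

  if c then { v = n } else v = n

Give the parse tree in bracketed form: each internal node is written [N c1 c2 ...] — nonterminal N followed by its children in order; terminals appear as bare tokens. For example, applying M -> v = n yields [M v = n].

[S [M if c then [M { [L [S [M v = n]]] }] else [M v = n]]]

S
M
if c then M else M
if c then { L } else M
if c then { S } else M
if c then { M } else M
if c then { v = n } else M
if c then { v = n } else v = n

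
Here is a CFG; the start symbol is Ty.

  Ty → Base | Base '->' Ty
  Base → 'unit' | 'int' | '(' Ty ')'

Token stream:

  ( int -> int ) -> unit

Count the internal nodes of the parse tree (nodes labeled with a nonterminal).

[Ty [Base ( [Ty [Base int] -> [Ty [Base int]]] )] -> [Ty [Base unit]]]

8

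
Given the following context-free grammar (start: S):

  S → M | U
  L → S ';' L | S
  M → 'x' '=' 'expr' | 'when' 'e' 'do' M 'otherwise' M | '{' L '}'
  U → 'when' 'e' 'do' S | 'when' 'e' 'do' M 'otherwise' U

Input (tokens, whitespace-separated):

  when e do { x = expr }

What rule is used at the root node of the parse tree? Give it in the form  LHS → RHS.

[S [U when e do [S [M { [L [S [M x = expr]]] }]]]]

S → U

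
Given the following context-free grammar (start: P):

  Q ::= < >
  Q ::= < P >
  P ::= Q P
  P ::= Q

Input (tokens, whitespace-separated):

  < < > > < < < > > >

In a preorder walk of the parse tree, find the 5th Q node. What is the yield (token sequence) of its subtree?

< >

[P [Q < [P [Q < >]] >] [P [Q < [P [Q < [P [Q < >]] >]] >]]]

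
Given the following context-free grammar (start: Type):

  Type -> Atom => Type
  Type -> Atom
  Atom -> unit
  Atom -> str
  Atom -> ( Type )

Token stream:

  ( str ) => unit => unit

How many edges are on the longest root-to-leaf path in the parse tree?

[Type [Atom ( [Type [Atom str]] )] => [Type [Atom unit] => [Type [Atom unit]]]]

4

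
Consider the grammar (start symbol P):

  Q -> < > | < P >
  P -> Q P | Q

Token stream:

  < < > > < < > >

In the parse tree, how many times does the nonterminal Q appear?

[P [Q < [P [Q < >]] >] [P [Q < [P [Q < >]] >]]]

4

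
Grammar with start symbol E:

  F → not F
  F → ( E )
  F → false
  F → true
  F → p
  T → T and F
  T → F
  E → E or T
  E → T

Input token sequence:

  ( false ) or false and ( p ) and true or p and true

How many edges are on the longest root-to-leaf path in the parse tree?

8

[E [E [E [T [F ( [E [T [F false]]] )]]] or [T [T [T [F false]] and [F ( [E [T [F p]]] )]] and [F true]]] or [T [T [F p]] and [F true]]]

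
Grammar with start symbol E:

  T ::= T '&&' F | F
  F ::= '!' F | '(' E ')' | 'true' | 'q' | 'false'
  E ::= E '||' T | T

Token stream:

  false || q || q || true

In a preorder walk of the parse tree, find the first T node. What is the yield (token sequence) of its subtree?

[E [E [E [E [T [F false]]] || [T [F q]]] || [T [F q]]] || [T [F true]]]

false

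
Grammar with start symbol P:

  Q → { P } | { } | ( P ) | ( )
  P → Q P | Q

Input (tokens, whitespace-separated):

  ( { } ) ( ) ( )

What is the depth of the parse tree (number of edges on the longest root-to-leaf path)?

[P [Q ( [P [Q { }]] )] [P [Q ( )] [P [Q ( )]]]]

4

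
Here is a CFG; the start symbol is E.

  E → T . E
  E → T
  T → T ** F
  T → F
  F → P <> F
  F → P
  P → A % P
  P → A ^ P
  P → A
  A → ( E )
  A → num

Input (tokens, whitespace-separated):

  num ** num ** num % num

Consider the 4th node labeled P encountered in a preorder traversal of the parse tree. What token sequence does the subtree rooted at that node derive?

num

[E [T [T [T [F [P [A num]]]] ** [F [P [A num]]]] ** [F [P [A num] % [P [A num]]]]]]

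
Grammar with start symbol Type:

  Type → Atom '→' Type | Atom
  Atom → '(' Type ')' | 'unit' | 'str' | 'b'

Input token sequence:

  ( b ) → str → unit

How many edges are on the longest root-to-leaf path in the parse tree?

[Type [Atom ( [Type [Atom b]] )] → [Type [Atom str] → [Type [Atom unit]]]]

4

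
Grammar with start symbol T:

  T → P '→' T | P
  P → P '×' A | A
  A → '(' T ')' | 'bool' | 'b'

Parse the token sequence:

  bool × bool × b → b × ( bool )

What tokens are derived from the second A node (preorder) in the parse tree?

[T [P [P [P [A bool]] × [A bool]] × [A b]] → [T [P [P [A b]] × [A ( [T [P [A bool]]] )]]]]

bool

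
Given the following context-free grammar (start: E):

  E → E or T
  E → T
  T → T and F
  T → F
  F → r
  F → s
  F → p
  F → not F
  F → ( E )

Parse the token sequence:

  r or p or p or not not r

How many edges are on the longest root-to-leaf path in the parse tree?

6

[E [E [E [E [T [F r]]] or [T [F p]]] or [T [F p]]] or [T [F not [F not [F r]]]]]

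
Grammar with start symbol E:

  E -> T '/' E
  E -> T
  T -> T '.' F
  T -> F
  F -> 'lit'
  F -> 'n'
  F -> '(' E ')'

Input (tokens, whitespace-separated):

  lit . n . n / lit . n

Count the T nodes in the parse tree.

5

[E [T [T [T [F lit]] . [F n]] . [F n]] / [E [T [T [F lit]] . [F n]]]]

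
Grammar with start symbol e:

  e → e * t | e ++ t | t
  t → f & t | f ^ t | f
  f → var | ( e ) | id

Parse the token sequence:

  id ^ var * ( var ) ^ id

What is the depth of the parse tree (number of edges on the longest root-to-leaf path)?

[e [e [t [f id] ^ [t [f var]]]] * [t [f ( [e [t [f var]]] )] ^ [t [f id]]]]

6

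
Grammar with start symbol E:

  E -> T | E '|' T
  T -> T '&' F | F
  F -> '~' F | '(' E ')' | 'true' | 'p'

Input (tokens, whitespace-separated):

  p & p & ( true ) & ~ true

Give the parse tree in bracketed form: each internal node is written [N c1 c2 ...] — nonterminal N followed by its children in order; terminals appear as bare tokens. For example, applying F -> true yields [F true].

E
T
T & F
T & F & F
T & F & F & F
F & F & F & F
p & F & F & F
p & p & F & F
p & p & ( E ) & F
p & p & ( T ) & F
p & p & ( F ) & F
p & p & ( true ) & F
p & p & ( true ) & ~ F
p & p & ( true ) & ~ true

[E [T [T [T [T [F p]] & [F p]] & [F ( [E [T [F true]]] )]] & [F ~ [F true]]]]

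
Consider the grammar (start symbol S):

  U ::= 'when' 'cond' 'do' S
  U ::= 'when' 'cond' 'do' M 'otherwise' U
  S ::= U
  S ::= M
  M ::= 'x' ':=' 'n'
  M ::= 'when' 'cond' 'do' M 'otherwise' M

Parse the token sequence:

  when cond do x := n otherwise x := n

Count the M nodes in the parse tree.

3

[S [M when cond do [M x := n] otherwise [M x := n]]]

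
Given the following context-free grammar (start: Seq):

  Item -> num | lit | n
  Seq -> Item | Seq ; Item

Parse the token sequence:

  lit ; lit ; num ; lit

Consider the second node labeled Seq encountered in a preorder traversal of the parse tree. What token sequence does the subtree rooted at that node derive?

[Seq [Seq [Seq [Seq [Item lit]] ; [Item lit]] ; [Item num]] ; [Item lit]]

lit ; lit ; num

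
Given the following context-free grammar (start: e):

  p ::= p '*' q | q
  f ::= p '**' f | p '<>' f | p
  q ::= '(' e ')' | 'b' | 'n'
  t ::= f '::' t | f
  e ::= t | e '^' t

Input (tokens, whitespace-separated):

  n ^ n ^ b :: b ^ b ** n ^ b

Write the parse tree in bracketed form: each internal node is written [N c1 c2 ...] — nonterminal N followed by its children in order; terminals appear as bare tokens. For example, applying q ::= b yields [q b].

[e [e [e [e [e [t [f [p [q n]]]]] ^ [t [f [p [q n]]]]] ^ [t [f [p [q b]]] :: [t [f [p [q b]]]]]] ^ [t [f [p [q b]] ** [f [p [q n]]]]]] ^ [t [f [p [q b]]]]]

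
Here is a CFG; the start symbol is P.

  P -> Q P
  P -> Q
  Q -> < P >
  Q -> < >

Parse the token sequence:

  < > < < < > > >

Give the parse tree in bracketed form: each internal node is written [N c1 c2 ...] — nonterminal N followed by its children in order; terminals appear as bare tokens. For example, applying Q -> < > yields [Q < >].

[P [Q < >] [P [Q < [P [Q < [P [Q < >]] >]] >]]]

P
Q P
< > P
< > Q
< > < P >
< > < Q >
< > < < P > >
< > < < Q > >
< > < < < > > >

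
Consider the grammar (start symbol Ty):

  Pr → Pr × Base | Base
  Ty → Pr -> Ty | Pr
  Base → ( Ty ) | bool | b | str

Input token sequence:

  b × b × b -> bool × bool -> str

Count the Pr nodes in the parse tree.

6

[Ty [Pr [Pr [Pr [Base b]] × [Base b]] × [Base b]] -> [Ty [Pr [Pr [Base bool]] × [Base bool]] -> [Ty [Pr [Base str]]]]]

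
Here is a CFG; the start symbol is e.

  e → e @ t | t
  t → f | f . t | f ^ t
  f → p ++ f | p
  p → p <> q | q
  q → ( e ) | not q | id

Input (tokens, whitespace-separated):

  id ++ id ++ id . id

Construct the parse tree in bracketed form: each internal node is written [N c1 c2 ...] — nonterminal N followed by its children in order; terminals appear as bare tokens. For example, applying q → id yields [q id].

[e [t [f [p [q id]] ++ [f [p [q id]] ++ [f [p [q id]]]]] . [t [f [p [q id]]]]]]

e
t
f . t
p ++ f . t
q ++ f . t
id ++ f . t
id ++ p ++ f . t
id ++ q ++ f . t
id ++ id ++ f . t
id ++ id ++ p . t
id ++ id ++ q . t
id ++ id ++ id . t
id ++ id ++ id . f
id ++ id ++ id . p
id ++ id ++ id . q
id ++ id ++ id . id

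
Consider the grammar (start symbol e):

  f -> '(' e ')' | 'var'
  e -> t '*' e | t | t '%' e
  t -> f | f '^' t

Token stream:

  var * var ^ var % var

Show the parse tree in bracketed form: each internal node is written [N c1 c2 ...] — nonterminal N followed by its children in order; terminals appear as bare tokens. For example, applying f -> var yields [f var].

e
t * e
f * e
var * e
var * t % e
var * f ^ t % e
var * var ^ t % e
var * var ^ f % e
var * var ^ var % e
var * var ^ var % t
var * var ^ var % f
var * var ^ var % var

[e [t [f var]] * [e [t [f var] ^ [t [f var]]] % [e [t [f var]]]]]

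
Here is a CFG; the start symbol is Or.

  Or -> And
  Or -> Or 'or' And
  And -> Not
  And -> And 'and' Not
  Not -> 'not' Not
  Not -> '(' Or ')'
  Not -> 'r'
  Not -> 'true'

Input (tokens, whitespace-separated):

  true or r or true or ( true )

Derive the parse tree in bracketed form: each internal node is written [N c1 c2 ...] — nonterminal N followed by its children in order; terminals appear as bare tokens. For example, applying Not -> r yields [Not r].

Or
Or or And
Or or And or And
Or or And or And or And
And or And or And or And
Not or And or And or And
true or And or And or And
true or Not or And or And
true or r or And or And
true or r or Not or And
true or r or true or And
true or r or true or Not
true or r or true or ( Or )
true or r or true or ( And )
true or r or true or ( Not )
true or r or true or ( true )

[Or [Or [Or [Or [And [Not true]]] or [And [Not r]]] or [And [Not true]]] or [And [Not ( [Or [And [Not true]]] )]]]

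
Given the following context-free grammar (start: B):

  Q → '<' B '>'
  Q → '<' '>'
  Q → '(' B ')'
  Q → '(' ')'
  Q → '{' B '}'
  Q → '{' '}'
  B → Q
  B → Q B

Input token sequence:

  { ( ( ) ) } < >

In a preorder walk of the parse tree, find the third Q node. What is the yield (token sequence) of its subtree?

[B [Q { [B [Q ( [B [Q ( )]] )]] }] [B [Q < >]]]

( )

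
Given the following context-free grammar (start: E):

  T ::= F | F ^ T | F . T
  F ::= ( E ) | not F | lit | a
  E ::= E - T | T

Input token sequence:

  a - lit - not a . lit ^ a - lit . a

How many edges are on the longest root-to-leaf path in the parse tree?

[E [E [E [E [T [F a]]] - [T [F lit]]] - [T [F not [F a]] . [T [F lit] ^ [T [F a]]]]] - [T [F lit] . [T [F a]]]]

6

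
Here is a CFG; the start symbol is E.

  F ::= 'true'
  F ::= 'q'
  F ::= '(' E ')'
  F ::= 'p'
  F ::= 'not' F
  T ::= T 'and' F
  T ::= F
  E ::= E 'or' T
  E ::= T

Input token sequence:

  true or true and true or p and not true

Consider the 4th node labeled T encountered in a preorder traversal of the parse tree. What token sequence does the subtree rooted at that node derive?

[E [E [E [T [F true]]] or [T [T [F true]] and [F true]]] or [T [T [F p]] and [F not [F true]]]]

p and not true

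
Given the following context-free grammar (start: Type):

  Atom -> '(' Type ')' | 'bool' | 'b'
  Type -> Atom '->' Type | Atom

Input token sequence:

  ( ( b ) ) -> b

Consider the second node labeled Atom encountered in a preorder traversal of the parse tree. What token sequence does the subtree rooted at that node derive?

( b )

[Type [Atom ( [Type [Atom ( [Type [Atom b]] )]] )] -> [Type [Atom b]]]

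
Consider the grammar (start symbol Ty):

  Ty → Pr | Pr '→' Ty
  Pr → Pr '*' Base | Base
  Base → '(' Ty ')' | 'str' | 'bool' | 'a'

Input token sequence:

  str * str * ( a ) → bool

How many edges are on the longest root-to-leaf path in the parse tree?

[Ty [Pr [Pr [Pr [Base str]] * [Base str]] * [Base ( [Ty [Pr [Base a]]] )]] → [Ty [Pr [Base bool]]]]

6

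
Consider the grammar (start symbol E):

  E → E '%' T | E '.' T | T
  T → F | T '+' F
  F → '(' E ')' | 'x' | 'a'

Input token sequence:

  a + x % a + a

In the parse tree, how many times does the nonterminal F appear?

[E [E [T [T [F a]] + [F x]]] % [T [T [F a]] + [F a]]]

4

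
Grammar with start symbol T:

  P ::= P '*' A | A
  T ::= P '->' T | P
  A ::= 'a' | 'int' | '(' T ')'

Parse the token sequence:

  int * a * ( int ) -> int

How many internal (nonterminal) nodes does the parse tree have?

[T [P [P [P [A int]] * [A a]] * [A ( [T [P [A int]]] )]] -> [T [P [A int]]]]

13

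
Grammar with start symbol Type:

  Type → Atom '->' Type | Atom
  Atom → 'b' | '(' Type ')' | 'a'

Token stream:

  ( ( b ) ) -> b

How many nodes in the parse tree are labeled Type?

[Type [Atom ( [Type [Atom ( [Type [Atom b]] )]] )] -> [Type [Atom b]]]

4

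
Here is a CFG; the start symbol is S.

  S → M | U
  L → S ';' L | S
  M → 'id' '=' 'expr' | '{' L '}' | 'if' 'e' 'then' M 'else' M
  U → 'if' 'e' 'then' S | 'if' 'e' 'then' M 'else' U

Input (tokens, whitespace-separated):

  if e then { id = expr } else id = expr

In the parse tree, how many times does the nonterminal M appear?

[S [M if e then [M { [L [S [M id = expr]]] }] else [M id = expr]]]

4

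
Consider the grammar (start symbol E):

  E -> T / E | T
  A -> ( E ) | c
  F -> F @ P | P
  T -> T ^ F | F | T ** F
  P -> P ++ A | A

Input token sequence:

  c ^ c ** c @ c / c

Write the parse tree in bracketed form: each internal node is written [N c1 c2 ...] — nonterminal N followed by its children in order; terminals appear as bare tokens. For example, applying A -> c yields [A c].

E
T / E
T ** F / E
T ^ F ** F / E
F ^ F ** F / E
P ^ F ** F / E
A ^ F ** F / E
c ^ F ** F / E
c ^ P ** F / E
c ^ A ** F / E
c ^ c ** F / E
c ^ c ** F @ P / E
c ^ c ** P @ P / E
c ^ c ** A @ P / E
c ^ c ** c @ P / E
c ^ c ** c @ A / E
c ^ c ** c @ c / E
c ^ c ** c @ c / T
c ^ c ** c @ c / F
c ^ c ** c @ c / P
c ^ c ** c @ c / A
c ^ c ** c @ c / c

[E [T [T [T [F [P [A c]]]] ^ [F [P [A c]]]] ** [F [F [P [A c]]] @ [P [A c]]]] / [E [T [F [P [A c]]]]]]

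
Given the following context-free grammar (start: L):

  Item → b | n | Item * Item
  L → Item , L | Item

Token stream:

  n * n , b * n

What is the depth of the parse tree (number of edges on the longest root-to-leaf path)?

[L [Item [Item n] * [Item n]] , [L [Item [Item b] * [Item n]]]]

4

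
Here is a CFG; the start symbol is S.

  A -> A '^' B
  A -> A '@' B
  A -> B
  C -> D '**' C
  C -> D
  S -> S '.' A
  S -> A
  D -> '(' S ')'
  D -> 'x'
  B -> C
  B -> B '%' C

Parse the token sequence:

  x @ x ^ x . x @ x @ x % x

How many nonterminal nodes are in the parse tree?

29

[S [S [A [A [A [B [C [D x]]]] @ [B [C [D x]]]] ^ [B [C [D x]]]]] . [A [A [A [B [C [D x]]]] @ [B [C [D x]]]] @ [B [B [C [D x]]] % [C [D x]]]]]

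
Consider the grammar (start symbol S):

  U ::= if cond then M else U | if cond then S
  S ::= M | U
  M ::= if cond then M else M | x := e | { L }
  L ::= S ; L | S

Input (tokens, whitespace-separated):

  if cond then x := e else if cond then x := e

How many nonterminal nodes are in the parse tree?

6

[S [U if cond then [M x := e] else [U if cond then [S [M x := e]]]]]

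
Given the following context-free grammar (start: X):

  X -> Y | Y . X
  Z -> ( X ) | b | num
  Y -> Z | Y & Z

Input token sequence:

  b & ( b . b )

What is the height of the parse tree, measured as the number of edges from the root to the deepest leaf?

7

[X [Y [Y [Z b]] & [Z ( [X [Y [Z b]] . [X [Y [Z b]]]] )]]]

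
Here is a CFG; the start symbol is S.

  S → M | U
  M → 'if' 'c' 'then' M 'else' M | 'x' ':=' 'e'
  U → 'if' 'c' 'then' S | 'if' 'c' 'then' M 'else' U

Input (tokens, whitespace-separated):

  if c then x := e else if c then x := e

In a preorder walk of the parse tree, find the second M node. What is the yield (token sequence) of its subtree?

x := e

[S [U if c then [M x := e] else [U if c then [S [M x := e]]]]]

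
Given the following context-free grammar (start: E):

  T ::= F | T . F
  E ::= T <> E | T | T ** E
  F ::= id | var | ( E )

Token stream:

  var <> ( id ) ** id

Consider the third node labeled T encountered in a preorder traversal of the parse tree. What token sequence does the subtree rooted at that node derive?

id

[E [T [F var]] <> [E [T [F ( [E [T [F id]]] )]] ** [E [T [F id]]]]]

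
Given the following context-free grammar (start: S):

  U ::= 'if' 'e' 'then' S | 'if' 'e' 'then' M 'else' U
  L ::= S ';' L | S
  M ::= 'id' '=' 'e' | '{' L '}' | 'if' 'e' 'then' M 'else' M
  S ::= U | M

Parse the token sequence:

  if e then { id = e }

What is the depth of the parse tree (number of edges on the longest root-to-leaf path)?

[S [U if e then [S [M { [L [S [M id = e]]] }]]]]

7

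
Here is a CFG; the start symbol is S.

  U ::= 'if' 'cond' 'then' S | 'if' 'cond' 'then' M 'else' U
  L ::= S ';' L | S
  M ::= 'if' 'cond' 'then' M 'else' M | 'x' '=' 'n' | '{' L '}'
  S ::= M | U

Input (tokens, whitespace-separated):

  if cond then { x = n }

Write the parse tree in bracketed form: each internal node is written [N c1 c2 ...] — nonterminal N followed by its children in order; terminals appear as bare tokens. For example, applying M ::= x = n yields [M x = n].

S
U
if cond then S
if cond then M
if cond then { L }
if cond then { S }
if cond then { M }
if cond then { x = n }

[S [U if cond then [S [M { [L [S [M x = n]]] }]]]]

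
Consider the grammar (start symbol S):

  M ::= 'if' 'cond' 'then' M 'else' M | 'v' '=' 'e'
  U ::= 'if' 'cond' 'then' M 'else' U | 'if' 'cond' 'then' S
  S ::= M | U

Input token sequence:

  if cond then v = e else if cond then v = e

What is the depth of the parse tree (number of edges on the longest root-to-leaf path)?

[S [U if cond then [M v = e] else [U if cond then [S [M v = e]]]]]

5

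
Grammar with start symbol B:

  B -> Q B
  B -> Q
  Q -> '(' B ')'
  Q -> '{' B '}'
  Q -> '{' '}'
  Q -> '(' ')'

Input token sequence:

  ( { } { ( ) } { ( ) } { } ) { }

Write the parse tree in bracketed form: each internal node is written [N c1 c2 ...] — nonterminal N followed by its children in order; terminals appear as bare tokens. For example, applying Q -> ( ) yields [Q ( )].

B
Q B
( B ) B
( Q B ) B
( { } B ) B
( { } Q B ) B
( { } { B } B ) B
( { } { Q } B ) B
( { } { ( ) } B ) B
( { } { ( ) } Q B ) B
( { } { ( ) } { B } B ) B
( { } { ( ) } { Q } B ) B
( { } { ( ) } { ( ) } B ) B
( { } { ( ) } { ( ) } Q ) B
( { } { ( ) } { ( ) } { } ) B
( { } { ( ) } { ( ) } { } ) Q
( { } { ( ) } { ( ) } { } ) { }

[B [Q ( [B [Q { }] [B [Q { [B [Q ( )]] }] [B [Q { [B [Q ( )]] }] [B [Q { }]]]]] )] [B [Q { }]]]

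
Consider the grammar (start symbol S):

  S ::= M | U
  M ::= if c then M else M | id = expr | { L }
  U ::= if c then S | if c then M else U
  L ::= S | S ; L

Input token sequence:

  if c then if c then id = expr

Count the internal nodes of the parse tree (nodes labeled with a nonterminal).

[S [U if c then [S [U if c then [S [M id = expr]]]]]]

6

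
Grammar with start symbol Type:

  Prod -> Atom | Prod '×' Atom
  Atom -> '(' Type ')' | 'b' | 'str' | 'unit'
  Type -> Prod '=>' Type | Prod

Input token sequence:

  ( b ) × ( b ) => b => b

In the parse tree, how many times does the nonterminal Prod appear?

[Type [Prod [Prod [Atom ( [Type [Prod [Atom b]]] )]] × [Atom ( [Type [Prod [Atom b]]] )]] => [Type [Prod [Atom b]] => [Type [Prod [Atom b]]]]]

6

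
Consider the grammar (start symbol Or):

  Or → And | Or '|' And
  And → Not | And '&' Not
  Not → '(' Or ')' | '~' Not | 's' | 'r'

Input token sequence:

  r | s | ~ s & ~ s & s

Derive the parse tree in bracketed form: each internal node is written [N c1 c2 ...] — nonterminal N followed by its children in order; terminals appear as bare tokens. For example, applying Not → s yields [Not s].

Or
Or | And
Or | And | And
And | And | And
Not | And | And
r | And | And
r | Not | And
r | s | And
r | s | And & Not
r | s | And & Not & Not
r | s | Not & Not & Not
r | s | ~ Not & Not & Not
r | s | ~ s & Not & Not
r | s | ~ s & ~ Not & Not
r | s | ~ s & ~ s & Not
r | s | ~ s & ~ s & s

[Or [Or [Or [And [Not r]]] | [And [Not s]]] | [And [And [And [Not ~ [Not s]]] & [Not ~ [Not s]]] & [Not s]]]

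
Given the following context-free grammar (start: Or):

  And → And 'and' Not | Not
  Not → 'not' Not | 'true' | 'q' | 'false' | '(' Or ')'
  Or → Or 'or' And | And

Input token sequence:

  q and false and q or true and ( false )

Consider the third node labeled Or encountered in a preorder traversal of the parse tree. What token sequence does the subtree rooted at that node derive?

false

[Or [Or [And [And [And [Not q]] and [Not false]] and [Not q]]] or [And [And [Not true]] and [Not ( [Or [And [Not false]]] )]]]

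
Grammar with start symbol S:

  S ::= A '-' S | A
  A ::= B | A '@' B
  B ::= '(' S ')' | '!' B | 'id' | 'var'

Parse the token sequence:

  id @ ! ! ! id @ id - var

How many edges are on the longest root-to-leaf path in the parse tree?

7

[S [A [A [A [B id]] @ [B ! [B ! [B ! [B id]]]]] @ [B id]] - [S [A [B var]]]]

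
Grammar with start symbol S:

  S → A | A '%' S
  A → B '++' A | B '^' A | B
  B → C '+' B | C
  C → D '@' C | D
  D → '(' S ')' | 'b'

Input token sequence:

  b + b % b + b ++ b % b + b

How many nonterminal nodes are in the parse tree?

28

[S [A [B [C [D b]] + [B [C [D b]]]]] % [S [A [B [C [D b]] + [B [C [D b]]]] ++ [A [B [C [D b]]]]] % [S [A [B [C [D b]] + [B [C [D b]]]]]]]]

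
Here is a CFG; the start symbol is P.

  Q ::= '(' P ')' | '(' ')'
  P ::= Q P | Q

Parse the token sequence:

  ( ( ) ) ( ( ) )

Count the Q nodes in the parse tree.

[P [Q ( [P [Q ( )]] )] [P [Q ( [P [Q ( )]] )]]]

4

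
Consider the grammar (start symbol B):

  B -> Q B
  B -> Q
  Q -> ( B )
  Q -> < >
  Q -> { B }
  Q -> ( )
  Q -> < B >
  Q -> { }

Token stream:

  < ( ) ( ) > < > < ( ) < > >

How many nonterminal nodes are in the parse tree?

14

[B [Q < [B [Q ( )] [B [Q ( )]]] >] [B [Q < >] [B [Q < [B [Q ( )] [B [Q < >]]] >]]]]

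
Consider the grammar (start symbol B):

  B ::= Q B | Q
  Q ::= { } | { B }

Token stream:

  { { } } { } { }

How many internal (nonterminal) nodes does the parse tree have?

8

[B [Q { [B [Q { }]] }] [B [Q { }] [B [Q { }]]]]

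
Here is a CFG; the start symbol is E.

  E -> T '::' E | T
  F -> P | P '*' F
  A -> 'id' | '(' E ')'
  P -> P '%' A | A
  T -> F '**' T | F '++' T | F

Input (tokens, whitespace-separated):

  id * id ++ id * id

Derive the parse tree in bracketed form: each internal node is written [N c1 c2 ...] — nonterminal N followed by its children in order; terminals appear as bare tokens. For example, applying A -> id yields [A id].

[E [T [F [P [A id]] * [F [P [A id]]]] ++ [T [F [P [A id]] * [F [P [A id]]]]]]]

E
T
F ++ T
P * F ++ T
A * F ++ T
id * F ++ T
id * P ++ T
id * A ++ T
id * id ++ T
id * id ++ F
id * id ++ P * F
id * id ++ A * F
id * id ++ id * F
id * id ++ id * P
id * id ++ id * A
id * id ++ id * id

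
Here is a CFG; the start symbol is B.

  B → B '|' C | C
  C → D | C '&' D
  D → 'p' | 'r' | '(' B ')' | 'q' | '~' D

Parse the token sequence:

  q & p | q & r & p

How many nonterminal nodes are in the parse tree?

12

[B [B [C [C [D q]] & [D p]]] | [C [C [C [D q]] & [D r]] & [D p]]]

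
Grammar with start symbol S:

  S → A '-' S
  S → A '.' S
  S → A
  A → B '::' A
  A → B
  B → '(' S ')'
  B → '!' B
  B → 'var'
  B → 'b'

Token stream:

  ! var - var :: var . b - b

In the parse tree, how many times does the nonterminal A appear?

5

[S [A [B ! [B var]]] - [S [A [B var] :: [A [B var]]] . [S [A [B b]] - [S [A [B b]]]]]]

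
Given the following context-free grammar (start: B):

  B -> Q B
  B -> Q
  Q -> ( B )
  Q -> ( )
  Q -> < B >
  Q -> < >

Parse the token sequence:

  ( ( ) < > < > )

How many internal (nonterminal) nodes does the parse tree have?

[B [Q ( [B [Q ( )] [B [Q < >] [B [Q < >]]]] )]]

8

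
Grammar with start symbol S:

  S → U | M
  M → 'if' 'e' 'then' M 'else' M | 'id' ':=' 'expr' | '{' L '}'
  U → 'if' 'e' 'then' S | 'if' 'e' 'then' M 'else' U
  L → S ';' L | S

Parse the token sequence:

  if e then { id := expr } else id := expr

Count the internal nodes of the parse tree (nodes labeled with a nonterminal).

[S [M if e then [M { [L [S [M id := expr]]] }] else [M id := expr]]]

7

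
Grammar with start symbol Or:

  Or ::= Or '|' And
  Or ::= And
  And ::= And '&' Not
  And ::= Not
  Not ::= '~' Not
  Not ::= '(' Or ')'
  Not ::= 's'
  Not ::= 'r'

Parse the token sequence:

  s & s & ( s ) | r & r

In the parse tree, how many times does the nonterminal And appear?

6

[Or [Or [And [And [And [Not s]] & [Not s]] & [Not ( [Or [And [Not s]]] )]]] | [And [And [Not r]] & [Not r]]]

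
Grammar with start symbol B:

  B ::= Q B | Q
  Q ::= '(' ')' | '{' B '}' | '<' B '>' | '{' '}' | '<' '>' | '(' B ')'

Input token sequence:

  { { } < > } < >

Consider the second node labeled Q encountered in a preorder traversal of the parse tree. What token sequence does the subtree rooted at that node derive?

{ }

[B [Q { [B [Q { }] [B [Q < >]]] }] [B [Q < >]]]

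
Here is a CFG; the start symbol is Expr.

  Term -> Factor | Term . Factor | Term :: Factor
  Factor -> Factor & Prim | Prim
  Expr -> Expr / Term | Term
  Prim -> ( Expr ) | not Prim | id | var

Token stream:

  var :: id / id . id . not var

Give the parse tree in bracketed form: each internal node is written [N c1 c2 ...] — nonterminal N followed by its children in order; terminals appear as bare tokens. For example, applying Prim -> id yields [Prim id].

Expr
Expr / Term
Term / Term
Term :: Factor / Term
Factor :: Factor / Term
Prim :: Factor / Term
var :: Factor / Term
var :: Prim / Term
var :: id / Term
var :: id / Term . Factor
var :: id / Term . Factor . Factor
var :: id / Factor . Factor . Factor
var :: id / Prim . Factor . Factor
var :: id / id . Factor . Factor
var :: id / id . Prim . Factor
var :: id / id . id . Factor
var :: id / id . id . Prim
var :: id / id . id . not Prim
var :: id / id . id . not var

[Expr [Expr [Term [Term [Factor [Prim var]]] :: [Factor [Prim id]]]] / [Term [Term [Term [Factor [Prim id]]] . [Factor [Prim id]]] . [Factor [Prim not [Prim var]]]]]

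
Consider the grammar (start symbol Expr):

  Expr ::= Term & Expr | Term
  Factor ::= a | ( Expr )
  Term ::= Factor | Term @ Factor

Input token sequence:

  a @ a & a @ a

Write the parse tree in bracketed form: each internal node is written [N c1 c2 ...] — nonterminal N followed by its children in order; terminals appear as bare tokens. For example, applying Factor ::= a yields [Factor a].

Expr
Term & Expr
Term @ Factor & Expr
Factor @ Factor & Expr
a @ Factor & Expr
a @ a & Expr
a @ a & Term
a @ a & Term @ Factor
a @ a & Factor @ Factor
a @ a & a @ Factor
a @ a & a @ a

[Expr [Term [Term [Factor a]] @ [Factor a]] & [Expr [Term [Term [Factor a]] @ [Factor a]]]]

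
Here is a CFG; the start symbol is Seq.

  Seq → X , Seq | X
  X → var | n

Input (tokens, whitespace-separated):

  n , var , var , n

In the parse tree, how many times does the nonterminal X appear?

4

[Seq [X n] , [Seq [X var] , [Seq [X var] , [Seq [X n]]]]]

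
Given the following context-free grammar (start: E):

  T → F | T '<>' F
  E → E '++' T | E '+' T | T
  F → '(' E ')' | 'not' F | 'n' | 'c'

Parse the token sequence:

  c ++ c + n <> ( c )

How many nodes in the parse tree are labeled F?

[E [E [E [T [F c]]] ++ [T [F c]]] + [T [T [F n]] <> [F ( [E [T [F c]]] )]]]

5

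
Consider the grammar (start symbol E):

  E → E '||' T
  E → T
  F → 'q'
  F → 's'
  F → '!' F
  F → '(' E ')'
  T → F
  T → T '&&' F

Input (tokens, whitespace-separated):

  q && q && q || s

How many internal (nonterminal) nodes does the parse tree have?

[E [E [T [T [T [F q]] && [F q]] && [F q]]] || [T [F s]]]

10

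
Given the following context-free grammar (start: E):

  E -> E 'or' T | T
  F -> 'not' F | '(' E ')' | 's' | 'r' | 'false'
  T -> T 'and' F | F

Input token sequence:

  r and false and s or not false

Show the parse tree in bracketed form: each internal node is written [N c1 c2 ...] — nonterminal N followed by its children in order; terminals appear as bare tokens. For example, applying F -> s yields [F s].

E
E or T
T or T
T and F or T
T and F and F or T
F and F and F or T
r and F and F or T
r and false and F or T
r and false and s or T
r and false and s or F
r and false and s or not F
r and false and s or not false

[E [E [T [T [T [F r]] and [F false]] and [F s]]] or [T [F not [F false]]]]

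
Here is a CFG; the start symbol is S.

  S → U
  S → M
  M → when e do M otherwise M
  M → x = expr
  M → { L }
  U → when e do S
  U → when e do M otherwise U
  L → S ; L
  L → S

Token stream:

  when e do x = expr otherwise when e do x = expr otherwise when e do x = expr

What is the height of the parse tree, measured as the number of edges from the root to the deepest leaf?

6

[S [U when e do [M x = expr] otherwise [U when e do [M x = expr] otherwise [U when e do [S [M x = expr]]]]]]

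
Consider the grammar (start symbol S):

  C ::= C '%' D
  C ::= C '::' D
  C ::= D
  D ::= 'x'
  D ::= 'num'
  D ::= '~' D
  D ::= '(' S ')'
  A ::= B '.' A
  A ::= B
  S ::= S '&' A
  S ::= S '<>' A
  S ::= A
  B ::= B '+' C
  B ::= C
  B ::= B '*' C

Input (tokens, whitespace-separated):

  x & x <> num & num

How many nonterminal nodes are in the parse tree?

20

[S [S [S [S [A [B [C [D x]]]]] & [A [B [C [D x]]]]] <> [A [B [C [D num]]]]] & [A [B [C [D num]]]]]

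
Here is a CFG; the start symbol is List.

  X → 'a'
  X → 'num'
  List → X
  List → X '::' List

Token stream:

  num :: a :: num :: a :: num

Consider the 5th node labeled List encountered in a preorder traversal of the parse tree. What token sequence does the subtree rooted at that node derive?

[List [X num] :: [List [X a] :: [List [X num] :: [List [X a] :: [List [X num]]]]]]

num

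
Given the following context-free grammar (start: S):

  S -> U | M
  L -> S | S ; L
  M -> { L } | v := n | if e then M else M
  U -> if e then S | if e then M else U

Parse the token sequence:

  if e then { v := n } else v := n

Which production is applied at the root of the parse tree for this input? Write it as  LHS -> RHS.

[S [M if e then [M { [L [S [M v := n]]] }] else [M v := n]]]

S -> M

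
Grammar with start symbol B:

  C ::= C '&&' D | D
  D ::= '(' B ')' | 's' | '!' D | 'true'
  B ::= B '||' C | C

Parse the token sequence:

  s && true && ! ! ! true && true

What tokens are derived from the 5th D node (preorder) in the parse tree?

[B [C [C [C [C [D s]] && [D true]] && [D ! [D ! [D ! [D true]]]]] && [D true]]]

! true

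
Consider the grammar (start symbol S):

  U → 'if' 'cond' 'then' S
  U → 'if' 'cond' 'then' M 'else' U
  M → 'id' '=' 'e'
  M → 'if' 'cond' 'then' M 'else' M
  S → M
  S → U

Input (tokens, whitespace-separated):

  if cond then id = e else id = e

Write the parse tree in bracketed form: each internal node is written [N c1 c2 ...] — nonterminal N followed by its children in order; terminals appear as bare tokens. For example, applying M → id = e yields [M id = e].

[S [M if cond then [M id = e] else [M id = e]]]

S
M
if cond then M else M
if cond then id = e else M
if cond then id = e else id = e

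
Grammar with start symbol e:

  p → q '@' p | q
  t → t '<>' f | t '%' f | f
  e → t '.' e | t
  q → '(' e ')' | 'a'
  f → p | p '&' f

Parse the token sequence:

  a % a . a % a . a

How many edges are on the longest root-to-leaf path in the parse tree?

[e [t [t [f [p [q a]]]] % [f [p [q a]]]] . [e [t [t [f [p [q a]]]] % [f [p [q a]]]] . [e [t [f [p [q a]]]]]]]

7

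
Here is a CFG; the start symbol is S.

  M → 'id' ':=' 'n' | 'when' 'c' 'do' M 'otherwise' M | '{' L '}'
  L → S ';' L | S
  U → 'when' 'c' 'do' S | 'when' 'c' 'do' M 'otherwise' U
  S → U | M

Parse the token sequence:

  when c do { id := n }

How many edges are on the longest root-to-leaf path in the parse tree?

[S [U when c do [S [M { [L [S [M id := n]]] }]]]]

7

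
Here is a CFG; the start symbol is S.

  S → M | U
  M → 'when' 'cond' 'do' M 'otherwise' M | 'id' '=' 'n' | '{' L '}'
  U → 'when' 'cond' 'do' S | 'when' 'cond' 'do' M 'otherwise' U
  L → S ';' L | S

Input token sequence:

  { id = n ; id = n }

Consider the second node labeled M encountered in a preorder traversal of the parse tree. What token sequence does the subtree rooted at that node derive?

[S [M { [L [S [M id = n]] ; [L [S [M id = n]]]] }]]

id = n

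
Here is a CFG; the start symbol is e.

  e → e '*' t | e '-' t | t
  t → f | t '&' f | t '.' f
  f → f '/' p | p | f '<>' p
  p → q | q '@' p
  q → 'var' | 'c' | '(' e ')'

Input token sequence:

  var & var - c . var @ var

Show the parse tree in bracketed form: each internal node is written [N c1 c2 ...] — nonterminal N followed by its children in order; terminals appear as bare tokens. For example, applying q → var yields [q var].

[e [e [t [t [f [p [q var]]]] & [f [p [q var]]]]] - [t [t [f [p [q c]]]] . [f [p [q var] @ [p [q var]]]]]]

e
e - t
t - t
t & f - t
f & f - t
p & f - t
q & f - t
var & f - t
var & p - t
var & q - t
var & var - t
var & var - t . f
var & var - f . f
var & var - p . f
var & var - q . f
var & var - c . f
var & var - c . p
var & var - c . q @ p
var & var - c . var @ p
var & var - c . var @ q
var & var - c . var @ var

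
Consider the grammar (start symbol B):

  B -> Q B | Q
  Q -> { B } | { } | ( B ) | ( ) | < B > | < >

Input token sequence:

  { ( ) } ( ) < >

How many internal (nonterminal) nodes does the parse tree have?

[B [Q { [B [Q ( )]] }] [B [Q ( )] [B [Q < >]]]]

8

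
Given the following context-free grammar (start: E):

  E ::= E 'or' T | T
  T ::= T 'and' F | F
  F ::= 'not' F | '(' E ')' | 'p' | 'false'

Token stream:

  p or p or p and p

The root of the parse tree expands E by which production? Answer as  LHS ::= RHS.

[E [E [E [T [F p]]] or [T [F p]]] or [T [T [F p]] and [F p]]]

E ::= E 'or' T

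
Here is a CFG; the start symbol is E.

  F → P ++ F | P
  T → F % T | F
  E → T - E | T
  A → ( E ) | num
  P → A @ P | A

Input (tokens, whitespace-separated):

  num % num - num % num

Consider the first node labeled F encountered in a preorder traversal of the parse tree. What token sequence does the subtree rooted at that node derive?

[E [T [F [P [A num]]] % [T [F [P [A num]]]]] - [E [T [F [P [A num]]] % [T [F [P [A num]]]]]]]

num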